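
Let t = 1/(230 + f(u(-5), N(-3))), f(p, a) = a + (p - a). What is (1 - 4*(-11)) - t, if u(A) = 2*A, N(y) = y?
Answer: 9899/220 ≈ 44.995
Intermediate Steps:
f(p, a) = p
t = 1/220 (t = 1/(230 + 2*(-5)) = 1/(230 - 10) = 1/220 ≈ 0.0045455)
(1 - 4*(-11)) - t = (1 - 4*(-11)) - 1*1/220 = (1 + 44) - 1/220 = 45 - 1/220 = 9899/220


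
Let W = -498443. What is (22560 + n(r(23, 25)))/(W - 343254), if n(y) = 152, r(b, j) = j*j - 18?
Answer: -22712/841697 ≈ -0.026984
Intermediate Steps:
r(b, j) = -18 + j² (r(b, j) = j² - 18 = -18 + j²)
(22560 + n(r(23, 25)))/(W - 343254) = (22560 + 152)/(-498443 - 343254) = 22712/(-841697) = 22712*(-1/841697) = -22712/841697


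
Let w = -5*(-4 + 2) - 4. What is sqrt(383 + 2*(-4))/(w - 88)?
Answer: -5*sqrt(15)/82 ≈ -0.23616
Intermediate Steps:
w = 6 (w = -5*(-2) - 4 = 10 - 4 = 6)
sqrt(383 + 2*(-4))/(w - 88) = sqrt(383 + 2*(-4))/(6 - 88) = sqrt(383 - 8)/(-82) = -5*sqrt(15)/82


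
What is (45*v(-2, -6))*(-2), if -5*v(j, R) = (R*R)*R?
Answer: -3888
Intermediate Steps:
v(j, R) = -R**3/5 (v(j, R) = -R*R*R/5 = -R**2*R/5 = -R**3/5)
(45*v(-2, -6))*(-2) = (45*(-1/5*(-6)**3))*(-2) = (45*(-1/5*(-216)))*(-2) = (45*(216/5))*(-2) = 1944*(-2) = -3888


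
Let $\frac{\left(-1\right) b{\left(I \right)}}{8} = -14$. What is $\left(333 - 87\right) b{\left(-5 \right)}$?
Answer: $27552$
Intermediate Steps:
$b{\left(I \right)} = 112$ ($b{\left(I \right)} = \left(-8\right) \left(-14\right) = 112$)
$\left(333 - 87\right) b{\left(-5 \right)} = \left(333 - 87\right) 112 = 246 \cdot 112 = 27552$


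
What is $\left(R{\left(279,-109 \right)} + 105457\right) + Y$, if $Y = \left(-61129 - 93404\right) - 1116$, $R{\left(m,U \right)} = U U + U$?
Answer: $-38420$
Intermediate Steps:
$R{\left(m,U \right)} = U + U^{2}$ ($R{\left(m,U \right)} = U^{2} + U = U + U^{2}$)
$Y = -155649$ ($Y = -154533 - 1116 = -155649$)
$\left(R{\left(279,-109 \right)} + 105457\right) + Y = \left(- 109 \left(1 - 109\right) + 105457\right) - 155649 = \left(\left(-109\right) \left(-108\right) + 105457\right) - 155649 = \left(11772 + 105457\right) - 155649 = 117229 - 155649 = -38420$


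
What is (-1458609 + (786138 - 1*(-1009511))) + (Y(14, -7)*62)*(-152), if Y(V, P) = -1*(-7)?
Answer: 271072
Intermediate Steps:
Y(V, P) = 7
(-1458609 + (786138 - 1*(-1009511))) + (Y(14, -7)*62)*(-152) = (-1458609 + (786138 - 1*(-1009511))) + (7*62)*(-152) = (-1458609 + (786138 + 1009511)) + 434*(-152) = (-1458609 + 1795649) - 65968 = 337040 - 65968 = 271072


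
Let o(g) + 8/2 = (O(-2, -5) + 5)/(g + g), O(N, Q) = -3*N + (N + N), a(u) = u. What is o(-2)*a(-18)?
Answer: 207/2 ≈ 103.50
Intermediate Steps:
O(N, Q) = -N (O(N, Q) = -3*N + 2*N = -N)
o(g) = -4 + 7/(2*g) (o(g) = -4 + (-1*(-2) + 5)/(g + g) = -4 + (2 + 5)/((2*g)) = -4 + 7*(1/(2*g)) = -4 + 7/(2*g))
o(-2)*a(-18) = (-4 + (7/2)/(-2))*(-18) = (-4 + (7/2)*(-½))*(-18) = (-4 - 7/4)*(-18) = -23/4*(-18) = 207/2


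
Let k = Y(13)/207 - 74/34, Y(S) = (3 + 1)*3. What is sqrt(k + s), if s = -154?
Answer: I*sqrt(214807971)/1173 ≈ 12.495*I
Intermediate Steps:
Y(S) = 12 (Y(S) = 4*3 = 12)
k = -2485/1173 (k = 12/207 - 74/34 = 12*(1/207) - 74*1/34 = 4/69 - 37/17 = -2485/1173 ≈ -2.1185)
sqrt(k + s) = sqrt(-2485/1173 - 154) = sqrt(-183127/1173) = I*sqrt(214807971)/1173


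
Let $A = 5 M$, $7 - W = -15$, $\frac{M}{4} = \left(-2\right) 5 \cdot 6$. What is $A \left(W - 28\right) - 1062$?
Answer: $6138$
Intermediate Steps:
$M = -240$ ($M = 4 \left(-2\right) 5 \cdot 6 = 4 \left(\left(-10\right) 6\right) = 4 \left(-60\right) = -240$)
$W = 22$ ($W = 7 - -15 = 7 + 15 = 22$)
$A = -1200$ ($A = 5 \left(-240\right) = -1200$)
$A \left(W - 28\right) - 1062 = - 1200 \left(22 - 28\right) - 1062 = \left(-1200\right) \left(-6\right) - 1062 = 7200 - 1062 = 6138$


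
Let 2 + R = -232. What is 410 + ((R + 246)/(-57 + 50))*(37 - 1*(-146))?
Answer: 674/7 ≈ 96.286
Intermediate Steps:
R = -234 (R = -2 - 232 = -234)
410 + ((R + 246)/(-57 + 50))*(37 - 1*(-146)) = 410 + ((-234 + 246)/(-57 + 50))*(37 - 1*(-146)) = 410 + (12/(-7))*(37 + 146) = 410 + (12*(-⅐))*183 = 410 - 12/7*183 = 410 - 2196/7 = 674/7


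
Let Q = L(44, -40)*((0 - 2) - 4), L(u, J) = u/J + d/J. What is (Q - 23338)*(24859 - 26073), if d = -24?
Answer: 28328690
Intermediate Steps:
L(u, J) = -24/J + u/J (L(u, J) = u/J - 24/J = -24/J + u/J)
Q = 3 (Q = ((-24 + 44)/(-40))*((0 - 2) - 4) = (-1/40*20)*(-2 - 4) = -½*(-6) = 3)
(Q - 23338)*(24859 - 26073) = (3 - 23338)*(24859 - 26073) = -23335*(-1214) = 28328690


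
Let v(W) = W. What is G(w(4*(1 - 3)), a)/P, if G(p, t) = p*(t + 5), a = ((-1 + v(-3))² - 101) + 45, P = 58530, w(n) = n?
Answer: 28/5853 ≈ 0.0047839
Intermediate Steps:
a = -40 (a = ((-1 - 3)² - 101) + 45 = ((-4)² - 101) + 45 = (16 - 101) + 45 = -85 + 45 = -40)
G(p, t) = p*(5 + t)
G(w(4*(1 - 3)), a)/P = ((4*(1 - 3))*(5 - 40))/58530 = ((4*(-2))*(-35))*(1/58530) = -8*(-35)*(1/58530) = 280*(1/58530) = 28/5853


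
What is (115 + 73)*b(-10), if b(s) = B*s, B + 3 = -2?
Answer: 9400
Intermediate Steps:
B = -5 (B = -3 - 2 = -5)
b(s) = -5*s
(115 + 73)*b(-10) = (115 + 73)*(-5*(-10)) = 188*50 = 9400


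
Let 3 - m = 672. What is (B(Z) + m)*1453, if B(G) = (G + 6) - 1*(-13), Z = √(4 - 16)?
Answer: -944450 + 2906*I*√3 ≈ -9.4445e+5 + 5033.3*I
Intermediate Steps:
m = -669 (m = 3 - 1*672 = 3 - 672 = -669)
Z = 2*I*√3 (Z = √(-12) = 2*I*√3 ≈ 3.4641*I)
B(G) = 19 + G (B(G) = (6 + G) + 13 = 19 + G)
(B(Z) + m)*1453 = ((19 + 2*I*√3) - 669)*1453 = (-650 + 2*I*√3)*1453 = -944450 + 2906*I*√3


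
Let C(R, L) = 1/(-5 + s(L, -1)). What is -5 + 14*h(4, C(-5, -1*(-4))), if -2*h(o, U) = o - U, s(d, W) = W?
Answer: -205/6 ≈ -34.167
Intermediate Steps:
C(R, L) = -1/6 (C(R, L) = 1/(-5 - 1) = 1/(-6) = -1/6)
h(o, U) = U/2 - o/2 (h(o, U) = -(o - U)/2 = U/2 - o/2)
-5 + 14*h(4, C(-5, -1*(-4))) = -5 + 14*((1/2)*(-1/6) - 1/2*4) = -5 + 14*(-1/12 - 2) = -5 + 14*(-25/12) = -5 - 175/6 = -205/6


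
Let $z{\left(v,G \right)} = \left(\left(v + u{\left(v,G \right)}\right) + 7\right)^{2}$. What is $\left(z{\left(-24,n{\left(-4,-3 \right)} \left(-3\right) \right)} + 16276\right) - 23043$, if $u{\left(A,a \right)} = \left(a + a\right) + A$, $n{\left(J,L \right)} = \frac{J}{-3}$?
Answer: $-4366$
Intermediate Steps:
$n{\left(J,L \right)} = - \frac{J}{3}$ ($n{\left(J,L \right)} = J \left(- \frac{1}{3}\right) = - \frac{J}{3}$)
$u{\left(A,a \right)} = A + 2 a$ ($u{\left(A,a \right)} = 2 a + A = A + 2 a$)
$z{\left(v,G \right)} = \left(7 + 2 G + 2 v\right)^{2}$ ($z{\left(v,G \right)} = \left(\left(v + \left(v + 2 G\right)\right) + 7\right)^{2} = \left(\left(2 G + 2 v\right) + 7\right)^{2} = \left(7 + 2 G + 2 v\right)^{2}$)
$\left(z{\left(-24,n{\left(-4,-3 \right)} \left(-3\right) \right)} + 16276\right) - 23043 = \left(\left(7 + 2 \left(- \frac{1}{3}\right) \left(-4\right) \left(-3\right) + 2 \left(-24\right)\right)^{2} + 16276\right) - 23043 = \left(\left(7 + 2 \cdot \frac{4}{3} \left(-3\right) - 48\right)^{2} + 16276\right) - 23043 = \left(\left(7 + 2 \left(-4\right) - 48\right)^{2} + 16276\right) - 23043 = \left(\left(7 - 8 - 48\right)^{2} + 16276\right) - 23043 = \left(\left(-49\right)^{2} + 16276\right) - 23043 = \left(2401 + 16276\right) - 23043 = 18677 - 23043 = -4366$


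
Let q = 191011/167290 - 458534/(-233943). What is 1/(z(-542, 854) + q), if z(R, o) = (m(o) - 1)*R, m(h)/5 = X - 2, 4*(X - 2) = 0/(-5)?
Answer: 39136324470/21333281701973 ≈ 0.0018345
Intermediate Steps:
X = 2 (X = 2 + (0/(-5))/4 = 2 + (0*(-⅕))/4 = 2 + (¼)*0 = 2 + 0 = 2)
m(h) = 0 (m(h) = 5*(2 - 2) = 5*0 = 0)
q = 121393839233/39136324470 (q = 191011*(1/167290) - 458534*(-1/233943) = 191011/167290 + 458534/233943 = 121393839233/39136324470 ≈ 3.1018)
z(R, o) = -R (z(R, o) = (0 - 1)*R = -R)
1/(z(-542, 854) + q) = 1/(-1*(-542) + 121393839233/39136324470) = 1/(542 + 121393839233/39136324470) = 1/(21333281701973/39136324470) = 39136324470/21333281701973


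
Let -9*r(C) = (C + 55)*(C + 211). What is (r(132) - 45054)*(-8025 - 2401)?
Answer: 4896331102/9 ≈ 5.4404e+8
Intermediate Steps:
r(C) = -(55 + C)*(211 + C)/9 (r(C) = -(C + 55)*(C + 211)/9 = -(55 + C)*(211 + C)/9)
(r(132) - 45054)*(-8025 - 2401) = ((-11605/9 - 266/9*132 - ⅑*132²) - 45054)*(-8025 - 2401) = ((-11605/9 - 11704/3 - ⅑*17424) - 45054)*(-10426) = ((-11605/9 - 11704/3 - 1936) - 45054)*(-10426) = (-64141/9 - 45054)*(-10426) = -469627/9*(-10426) = 4896331102/9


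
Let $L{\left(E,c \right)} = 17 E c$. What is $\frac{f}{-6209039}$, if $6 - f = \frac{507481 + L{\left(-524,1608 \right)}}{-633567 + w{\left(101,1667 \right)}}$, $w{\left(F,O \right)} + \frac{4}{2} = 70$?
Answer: $\frac{10015589}{3933419997461} \approx 2.5463 \cdot 10^{-6}$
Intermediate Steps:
$w{\left(F,O \right)} = 68$ ($w{\left(F,O \right)} = -2 + 70 = 68$)
$L{\left(E,c \right)} = 17 E c$
$f = - \frac{10015589}{633499}$ ($f = 6 - \frac{507481 + 17 \left(-524\right) 1608}{-633567 + 68} = 6 - \frac{507481 - 14324064}{-633499} = 6 - \left(-13816583\right) \left(- \frac{1}{633499}\right) = 6 - \frac{13816583}{633499} = - \frac{10015589}{633499} \approx -15.81$)
$\frac{f}{-6209039} = - \frac{10015589}{633499 \left(-6209039\right)} = \left(- \frac{10015589}{633499}\right) \left(- \frac{1}{6209039}\right) = \frac{10015589}{3933419997461}$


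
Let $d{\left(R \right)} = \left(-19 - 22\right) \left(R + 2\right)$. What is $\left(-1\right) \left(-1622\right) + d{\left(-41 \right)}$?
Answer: $3221$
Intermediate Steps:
$d{\left(R \right)} = -82 - 41 R$ ($d{\left(R \right)} = - 41 \left(2 + R\right) = -82 - 41 R$)
$\left(-1\right) \left(-1622\right) + d{\left(-41 \right)} = \left(-1\right) \left(-1622\right) - -1599 = 1622 + \left(-82 + 1681\right) = 1622 + 1599 = 3221$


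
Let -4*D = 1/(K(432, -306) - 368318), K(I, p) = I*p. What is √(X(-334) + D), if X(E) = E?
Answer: I*√334681706993090/1001020 ≈ 18.276*I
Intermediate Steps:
D = 1/2002040 (D = -1/(4*(432*(-306) - 368318)) = -1/(4*(-132192 - 368318)) = -¼/(-500510) = -¼*(-1/500510) = 1/2002040 ≈ 4.9949e-7)
√(X(-334) + D) = √(-334 + 1/2002040) = √(-668681359/2002040) = I*√334681706993090/1001020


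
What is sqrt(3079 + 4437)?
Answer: 2*sqrt(1879) ≈ 86.695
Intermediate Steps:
sqrt(3079 + 4437) = sqrt(7516) = 2*sqrt(1879)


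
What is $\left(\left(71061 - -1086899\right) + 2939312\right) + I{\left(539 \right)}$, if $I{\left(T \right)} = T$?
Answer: $4097811$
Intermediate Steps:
$\left(\left(71061 - -1086899\right) + 2939312\right) + I{\left(539 \right)} = \left(\left(71061 - -1086899\right) + 2939312\right) + 539 = \left(\left(71061 + 1086899\right) + 2939312\right) + 539 = \left(1157960 + 2939312\right) + 539 = 4097272 + 539 = 4097811$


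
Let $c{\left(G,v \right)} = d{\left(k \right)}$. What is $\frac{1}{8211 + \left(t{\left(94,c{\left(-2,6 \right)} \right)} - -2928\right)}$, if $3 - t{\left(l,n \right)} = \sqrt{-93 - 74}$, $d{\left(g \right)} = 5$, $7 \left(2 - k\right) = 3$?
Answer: $\frac{11142}{124144331} + \frac{i \sqrt{167}}{124144331} \approx 8.975 \cdot 10^{-5} + 1.041 \cdot 10^{-7} i$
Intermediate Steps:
$k = \frac{11}{7}$ ($k = 2 - \frac{3}{7} = \frac{11}{7} \approx 1.5714$)
$c{\left(G,v \right)} = 5$
$t{\left(l,n \right)} = 3 - i \sqrt{167}$ ($t{\left(l,n \right)} = 3 - \sqrt{-93 - 74} = 3 - \sqrt{-167} = 3 - i \sqrt{167}$)
$\frac{1}{8211 + \left(t{\left(94,c{\left(-2,6 \right)} \right)} - -2928\right)} = \frac{1}{8211 + \left(\left(3 - i \sqrt{167}\right) - -2928\right)} = \frac{1}{8211 + \left(\left(3 - i \sqrt{167}\right) + 2928\right)} = \frac{1}{8211 + \left(2931 - i \sqrt{167}\right)} = \frac{1}{11142 - i \sqrt{167}}$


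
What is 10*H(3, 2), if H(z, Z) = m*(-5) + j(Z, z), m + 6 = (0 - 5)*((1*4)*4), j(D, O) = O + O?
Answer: 4360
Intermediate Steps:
j(D, O) = 2*O
m = -86 (m = -6 + (0 - 5)*((1*4)*4) = -6 - 20*4 = -6 - 5*16 = -6 - 80 = -86)
H(z, Z) = 430 + 2*z (H(z, Z) = -86*(-5) + 2*z = 430 + 2*z)
10*H(3, 2) = 10*(430 + 2*3) = 10*(430 + 6) = 10*436 = 4360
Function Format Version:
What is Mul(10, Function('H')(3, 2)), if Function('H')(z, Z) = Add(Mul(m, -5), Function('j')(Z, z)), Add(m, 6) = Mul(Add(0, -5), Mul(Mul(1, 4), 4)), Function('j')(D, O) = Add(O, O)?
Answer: 4360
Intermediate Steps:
Function('j')(D, O) = Mul(2, O)
m = -86 (m = Add(-6, Mul(Add(0, -5), Mul(Mul(1, 4), 4))) = Add(-6, Mul(-5, Mul(4, 4))) = Add(-6, Mul(-5, 16)) = Add(-6, -80) = -86)
Function('H')(z, Z) = Add(430, Mul(2, z)) (Function('H')(z, Z) = Add(Mul(-86, -5), Mul(2, z)) = Add(430, Mul(2, z)))
Mul(10, Function('H')(3, 2)) = Mul(10, Add(430, Mul(2, 3))) = Mul(10, Add(430, 6)) = Mul(10, 436) = 4360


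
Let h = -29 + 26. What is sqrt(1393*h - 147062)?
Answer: I*sqrt(151241) ≈ 388.9*I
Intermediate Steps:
h = -3
sqrt(1393*h - 147062) = sqrt(1393*(-3) - 147062) = sqrt(-4179 - 147062) = sqrt(-151241) = I*sqrt(151241)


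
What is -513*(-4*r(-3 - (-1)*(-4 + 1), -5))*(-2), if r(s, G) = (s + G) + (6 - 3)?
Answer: 32832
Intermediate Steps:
r(s, G) = 3 + G + s (r(s, G) = (G + s) + 3 = 3 + G + s)
-513*(-4*r(-3 - (-1)*(-4 + 1), -5))*(-2) = -513*(-4*(3 - 5 + (-3 - (-1)*(-4 + 1))))*(-2) = -513*(-4*(3 - 5 + (-3 - (-1)*(-3))))*(-2) = -513*(-4*(3 - 5 + (-3 - 1*3)))*(-2) = -513*(-4*(3 - 5 + (-3 - 3)))*(-2) = -513*(-4*(3 - 5 - 6))*(-2) = -513*(-4*(-8))*(-2) = -16416*(-2) = -513*(-64) = 32832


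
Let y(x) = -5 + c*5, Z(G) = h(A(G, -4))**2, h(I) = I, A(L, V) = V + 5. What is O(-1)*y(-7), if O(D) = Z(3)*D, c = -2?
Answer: 15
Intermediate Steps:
A(L, V) = 5 + V
Z(G) = 1 (Z(G) = (5 - 4)**2 = 1**2 = 1)
O(D) = D (O(D) = 1*D = D)
y(x) = -15 (y(x) = -5 - 2*5 = -5 - 10 = -15)
O(-1)*y(-7) = -1*(-15) = 15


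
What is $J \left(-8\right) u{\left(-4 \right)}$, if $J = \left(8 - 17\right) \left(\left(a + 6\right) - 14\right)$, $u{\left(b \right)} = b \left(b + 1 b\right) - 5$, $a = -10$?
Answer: $-34992$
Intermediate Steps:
$u{\left(b \right)} = -5 + 2 b^{2}$ ($u{\left(b \right)} = b \left(b + b\right) - 5 = b 2 b - 5 = 2 b^{2} - 5 = -5 + 2 b^{2}$)
$J = 162$ ($J = \left(8 - 17\right) \left(\left(-10 + 6\right) - 14\right) = - 9 \left(-4 - 14\right) = \left(-9\right) \left(-18\right) = 162$)
$J \left(-8\right) u{\left(-4 \right)} = 162 \left(-8\right) \left(-5 + 2 \left(-4\right)^{2}\right) = - 1296 \left(-5 + 2 \cdot 16\right) = - 1296 \left(-5 + 32\right) = \left(-1296\right) 27 = -34992$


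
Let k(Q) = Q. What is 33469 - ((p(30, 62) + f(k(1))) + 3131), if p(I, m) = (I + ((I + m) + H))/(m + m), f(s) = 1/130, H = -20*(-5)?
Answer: 61127447/2015 ≈ 30336.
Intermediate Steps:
H = 100
f(s) = 1/130
p(I, m) = (100 + m + 2*I)/(2*m) (p(I, m) = (I + ((I + m) + 100))/(m + m) = (I + (100 + I + m))/((2*m)) = (100 + m + 2*I)*(1/(2*m)) = (100 + m + 2*I)/(2*m))
33469 - ((p(30, 62) + f(k(1))) + 3131) = 33469 - (((50 + 30 + (½)*62)/62 + 1/130) + 3131) = 33469 - (((50 + 30 + 31)/62 + 1/130) + 3131) = 33469 - (((1/62)*111 + 1/130) + 3131) = 33469 - ((111/62 + 1/130) + 3131) = 33469 - (3623/2015 + 3131) = 33469 - 1*6312588/2015 = 33469 - 6312588/2015 = 61127447/2015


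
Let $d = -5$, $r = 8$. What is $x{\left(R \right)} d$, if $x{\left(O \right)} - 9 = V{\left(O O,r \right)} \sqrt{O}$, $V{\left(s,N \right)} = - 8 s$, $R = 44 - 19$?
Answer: $124955$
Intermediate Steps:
$R = 25$ ($R = 44 - 19 = 25$)
$x{\left(O \right)} = 9 - 8 O^{\frac{5}{2}}$ ($x{\left(O \right)} = 9 + - 8 O O \sqrt{O} = 9 + - 8 O^{2} \sqrt{O} = 9 - 8 O^{\frac{5}{2}}$)
$x{\left(R \right)} d = \left(9 - 8 \cdot 25^{\frac{5}{2}}\right) \left(-5\right) = \left(9 - 25000\right) \left(-5\right) = \left(-24991\right) \left(-5\right) = 124955$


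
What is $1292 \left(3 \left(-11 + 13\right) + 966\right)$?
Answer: $1255824$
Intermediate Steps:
$1292 \left(3 \left(-11 + 13\right) + 966\right) = 1292 \left(3 \cdot 2 + 966\right) = 1292 \left(6 + 966\right) = 1292 \cdot 972 = 1255824$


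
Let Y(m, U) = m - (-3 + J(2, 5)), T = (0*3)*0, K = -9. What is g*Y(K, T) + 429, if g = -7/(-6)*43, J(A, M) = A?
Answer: 83/3 ≈ 27.667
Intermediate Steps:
g = 301/6 (g = -7*(-⅙)*43 = (7/6)*43 = 301/6 ≈ 50.167)
T = 0 (T = 0*0 = 0)
Y(m, U) = 1 + m (Y(m, U) = m - (-3 + 2) = m - 1*(-1) = m + 1 = 1 + m)
g*Y(K, T) + 429 = 301*(1 - 9)/6 + 429 = (301/6)*(-8) + 429 = -1204/3 + 429 = 83/3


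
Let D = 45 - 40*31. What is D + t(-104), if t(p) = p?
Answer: -1299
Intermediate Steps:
D = -1195 (D = 45 - 1240 = -1195)
D + t(-104) = -1195 - 104 = -1299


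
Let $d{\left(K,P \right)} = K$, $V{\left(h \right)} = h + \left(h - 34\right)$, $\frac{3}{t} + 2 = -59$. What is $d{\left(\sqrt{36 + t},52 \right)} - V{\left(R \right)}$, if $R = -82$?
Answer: $198 + \frac{\sqrt{133773}}{61} \approx 204.0$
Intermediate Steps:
$t = - \frac{3}{61}$ ($t = \frac{3}{-2 - 59} = \frac{3}{-61} = 3 \left(- \frac{1}{61}\right) = - \frac{3}{61} \approx -0.04918$)
$V{\left(h \right)} = -34 + 2 h$ ($V{\left(h \right)} = h + \left(-34 + h\right) = -34 + 2 h$)
$d{\left(\sqrt{36 + t},52 \right)} - V{\left(R \right)} = \sqrt{36 - \frac{3}{61}} - \left(-34 + 2 \left(-82\right)\right) = \sqrt{\frac{2193}{61}} - \left(-34 - 164\right) = \frac{\sqrt{133773}}{61} - -198 = \frac{\sqrt{133773}}{61} + 198 = 198 + \frac{\sqrt{133773}}{61}$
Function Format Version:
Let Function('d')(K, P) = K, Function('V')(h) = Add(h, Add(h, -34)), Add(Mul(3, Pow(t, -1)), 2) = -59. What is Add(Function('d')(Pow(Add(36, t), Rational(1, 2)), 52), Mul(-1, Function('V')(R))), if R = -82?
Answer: Add(198, Mul(Rational(1, 61), Pow(133773, Rational(1, 2)))) ≈ 204.00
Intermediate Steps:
t = Rational(-3, 61) (t = Mul(3, Pow(Add(-2, -59), -1)) = Mul(3, Pow(-61, -1)) = Mul(3, Rational(-1, 61)) = Rational(-3, 61) ≈ -0.049180)
Function('V')(h) = Add(-34, Mul(2, h)) (Function('V')(h) = Add(h, Add(-34, h)) = Add(-34, Mul(2, h)))
Add(Function('d')(Pow(Add(36, t), Rational(1, 2)), 52), Mul(-1, Function('V')(R))) = Add(Pow(Add(36, Rational(-3, 61)), Rational(1, 2)), Mul(-1, Add(-34, Mul(2, -82)))) = Add(Pow(Rational(2193, 61), Rational(1, 2)), Mul(-1, Add(-34, -164))) = Add(Mul(Rational(1, 61), Pow(133773, Rational(1, 2))), Mul(-1, -198)) = Add(Mul(Rational(1, 61), Pow(133773, Rational(1, 2))), 198) = Add(198, Mul(Rational(1, 61), Pow(133773, Rational(1, 2))))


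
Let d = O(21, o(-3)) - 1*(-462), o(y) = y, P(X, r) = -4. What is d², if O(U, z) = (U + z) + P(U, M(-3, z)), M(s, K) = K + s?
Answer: 226576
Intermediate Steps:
O(U, z) = -4 + U + z (O(U, z) = (U + z) - 4 = -4 + U + z)
d = 476 (d = (-4 + 21 - 3) - 1*(-462) = 14 + 462 = 476)
d² = 476² = 226576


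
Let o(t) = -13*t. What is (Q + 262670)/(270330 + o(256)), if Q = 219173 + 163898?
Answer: 645741/267002 ≈ 2.4185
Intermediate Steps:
Q = 383071
(Q + 262670)/(270330 + o(256)) = (383071 + 262670)/(270330 - 13*256) = 645741/(270330 - 3328) = 645741/267002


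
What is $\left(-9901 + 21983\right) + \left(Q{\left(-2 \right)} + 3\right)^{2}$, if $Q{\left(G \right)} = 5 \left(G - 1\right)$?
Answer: $12226$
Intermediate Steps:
$Q{\left(G \right)} = -5 + 5 G$ ($Q{\left(G \right)} = 5 \left(-1 + G\right) = -5 + 5 G$)
$\left(-9901 + 21983\right) + \left(Q{\left(-2 \right)} + 3\right)^{2} = \left(-9901 + 21983\right) + \left(\left(-5 + 5 \left(-2\right)\right) + 3\right)^{2} = 12082 + \left(\left(-5 - 10\right) + 3\right)^{2} = 12082 + \left(-15 + 3\right)^{2} = 12082 + \left(-12\right)^{2} = 12082 + 144 = 12226$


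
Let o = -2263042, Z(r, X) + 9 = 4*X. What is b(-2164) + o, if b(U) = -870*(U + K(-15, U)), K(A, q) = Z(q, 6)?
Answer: -393412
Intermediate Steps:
Z(r, X) = -9 + 4*X
K(A, q) = 15 (K(A, q) = -9 + 4*6 = -9 + 24 = 15)
b(U) = -13050 - 870*U (b(U) = -870*(U + 15) = -870*(15 + U) = -13050 - 870*U)
b(-2164) + o = (-13050 - 870*(-2164)) - 2263042 = (-13050 + 1882680) - 2263042 = 1869630 - 2263042 = -393412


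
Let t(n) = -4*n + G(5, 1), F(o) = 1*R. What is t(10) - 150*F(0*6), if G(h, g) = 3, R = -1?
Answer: 113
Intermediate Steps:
F(o) = -1 (F(o) = 1*(-1) = -1)
t(n) = 3 - 4*n (t(n) = -4*n + 3 = 3 - 4*n)
t(10) - 150*F(0*6) = (3 - 4*10) - 150*(-1) = (3 - 40) + 150 = -37 + 150 = 113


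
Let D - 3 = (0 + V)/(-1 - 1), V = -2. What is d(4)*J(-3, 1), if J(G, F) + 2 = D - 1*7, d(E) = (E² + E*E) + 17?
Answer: -245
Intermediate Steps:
D = 4 (D = 3 + (0 - 2)/(-1 - 1) = 3 - 2/(-2) = 3 - 2*(-½) = 3 + 1 = 4)
d(E) = 17 + 2*E² (d(E) = (E² + E²) + 17 = 2*E² + 17 = 17 + 2*E²)
J(G, F) = -5 (J(G, F) = -2 + (4 - 1*7) = -2 + (4 - 7) = -2 - 3 = -5)
d(4)*J(-3, 1) = (17 + 2*4²)*(-5) = (17 + 2*16)*(-5) = (17 + 32)*(-5) = 49*(-5) = -245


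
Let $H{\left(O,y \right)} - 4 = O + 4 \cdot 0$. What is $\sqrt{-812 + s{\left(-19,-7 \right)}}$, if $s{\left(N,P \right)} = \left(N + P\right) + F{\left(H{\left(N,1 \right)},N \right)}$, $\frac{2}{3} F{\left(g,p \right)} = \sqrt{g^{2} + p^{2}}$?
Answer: $\frac{\sqrt{-3352 + 6 \sqrt{586}}}{2} \approx 28.314 i$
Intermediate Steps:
$H{\left(O,y \right)} = 4 + O$ ($H{\left(O,y \right)} = 4 + \left(O + 4 \cdot 0\right) = 4 + \left(O + 0\right) = 4 + O$)
$F{\left(g,p \right)} = \frac{3 \sqrt{g^{2} + p^{2}}}{2}$
$s{\left(N,P \right)} = N + P + \frac{3 \sqrt{N^{2} + \left(4 + N\right)^{2}}}{2}$ ($s{\left(N,P \right)} = \left(N + P\right) + \frac{3 \sqrt{\left(4 + N\right)^{2} + N^{2}}}{2} = \left(N + P\right) + \frac{3 \sqrt{N^{2} + \left(4 + N\right)^{2}}}{2} = N + P + \frac{3 \sqrt{N^{2} + \left(4 + N\right)^{2}}}{2}$)
$\sqrt{-812 + s{\left(-19,-7 \right)}} = \sqrt{-812 - \left(26 - \frac{3 \sqrt{\left(-19\right)^{2} + \left(4 - 19\right)^{2}}}{2}\right)} = \sqrt{-812 - \left(26 - \frac{3 \sqrt{361 + \left(-15\right)^{2}}}{2}\right)} = \sqrt{-812 - \left(26 - \frac{3 \sqrt{361 + 225}}{2}\right)} = \sqrt{-812 - \left(26 - \frac{3 \sqrt{586}}{2}\right)} = \sqrt{-838 + \frac{3 \sqrt{586}}{2}}$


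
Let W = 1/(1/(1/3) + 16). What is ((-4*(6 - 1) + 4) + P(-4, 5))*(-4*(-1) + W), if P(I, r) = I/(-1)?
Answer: -924/19 ≈ -48.632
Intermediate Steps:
P(I, r) = -I (P(I, r) = I*(-1) = -I)
W = 1/19 (W = 1/(1/(1*(1/3)) + 16) = 1/(1/(1/3) + 16) = 1/(3 + 16) = 1/19 ≈ 0.052632)
((-4*(6 - 1) + 4) + P(-4, 5))*(-4*(-1) + W) = ((-4*(6 - 1) + 4) - 1*(-4))*(-4*(-1) + 1/19) = ((-4*5 + 4) + 4)*(4 + 1/19) = ((-20 + 4) + 4)*(77/19) = (-16 + 4)*(77/19) = -12*77/19 = -924/19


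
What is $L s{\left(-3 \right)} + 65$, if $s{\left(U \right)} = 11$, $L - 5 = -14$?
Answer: $-34$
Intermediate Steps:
$L = -9$ ($L = 5 - 14 = -9$)
$L s{\left(-3 \right)} + 65 = \left(-9\right) 11 + 65 = -99 + 65 = -34$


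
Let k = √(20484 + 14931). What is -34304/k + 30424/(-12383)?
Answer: -30424/12383 - 34304*√3935/11805 ≈ -184.74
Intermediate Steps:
k = 3*√3935 (k = √35415 = 3*√3935 ≈ 188.19)
-34304/k + 30424/(-12383) = -34304*√3935/11805 + 30424/(-12383) = -34304*√3935/11805 + 30424*(-1/12383) = -34304*√3935/11805 - 30424/12383 = -30424/12383 - 34304*√3935/11805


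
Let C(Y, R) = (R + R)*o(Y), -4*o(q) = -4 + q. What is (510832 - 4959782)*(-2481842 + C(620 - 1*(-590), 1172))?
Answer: 14185735114100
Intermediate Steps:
o(q) = 1 - q/4 (o(q) = -(-4 + q)/4 = 1 - q/4)
C(Y, R) = 2*R*(1 - Y/4) (C(Y, R) = (R + R)*(1 - Y/4) = (2*R)*(1 - Y/4) = 2*R*(1 - Y/4))
(510832 - 4959782)*(-2481842 + C(620 - 1*(-590), 1172)) = (510832 - 4959782)*(-2481842 + (½)*1172*(4 - (620 - 1*(-590)))) = -4448950*(-2481842 + (½)*1172*(4 - (620 + 590))) = -4448950*(-2481842 + (½)*1172*(4 - 1*1210)) = -4448950*(-2481842 + (½)*1172*(4 - 1210)) = -4448950*(-2481842 + (½)*1172*(-1206)) = -4448950*(-2481842 - 706716) = -4448950*(-3188558) = 14185735114100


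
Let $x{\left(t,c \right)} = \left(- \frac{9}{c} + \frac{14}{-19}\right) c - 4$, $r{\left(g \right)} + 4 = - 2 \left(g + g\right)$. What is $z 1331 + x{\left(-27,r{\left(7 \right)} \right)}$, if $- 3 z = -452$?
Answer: $\frac{11431231}{57} \approx 2.0055 \cdot 10^{5}$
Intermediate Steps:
$r{\left(g \right)} = -4 - 4 g$ ($r{\left(g \right)} = -4 - 2 \left(g + g\right) = -4 - 2 \cdot 2 g = -4 - 4 g$)
$x{\left(t,c \right)} = -4 + c \left(- \frac{14}{19} - \frac{9}{c}\right)$ ($x{\left(t,c \right)} = \left(- \frac{9}{c} + 14 \left(- \frac{1}{19}\right)\right) c - 4 = \left(- \frac{9}{c} - \frac{14}{19}\right) c - 4 = \left(- \frac{14}{19} - \frac{9}{c}\right) c - 4 = c \left(- \frac{14}{19} - \frac{9}{c}\right) - 4 = -4 + c \left(- \frac{14}{19} - \frac{9}{c}\right)$)
$z = \frac{452}{3}$ ($z = \left(- \frac{1}{3}\right) \left(-452\right) = \frac{452}{3} \approx 150.67$)
$z 1331 + x{\left(-27,r{\left(7 \right)} \right)} = \frac{452}{3} \cdot 1331 - \left(13 + \frac{14 \left(-4 - 28\right)}{19}\right) = \frac{601612}{3} - \left(13 + \frac{14 \left(-4 - 28\right)}{19}\right) = \frac{601612}{3} - - \frac{201}{19} = \frac{601612}{3} + \left(-13 + \frac{448}{19}\right) = \frac{601612}{3} + \frac{201}{19} = \frac{11431231}{57}$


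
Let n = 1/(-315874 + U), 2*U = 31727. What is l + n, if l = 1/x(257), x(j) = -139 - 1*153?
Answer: -600605/175206132 ≈ -0.0034280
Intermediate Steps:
U = 31727/2 (U = (½)*31727 = 31727/2 ≈ 15864.)
x(j) = -292 (x(j) = -139 - 153 = -292)
l = -1/292 (l = 1/(-292) = -1/292 ≈ -0.0034247)
n = -2/600021 (n = 1/(-315874 + 31727/2) = 1/(-600021/2) = -2/600021 ≈ -3.3332e-6)
l + n = -1/292 - 2/600021 = -600605/175206132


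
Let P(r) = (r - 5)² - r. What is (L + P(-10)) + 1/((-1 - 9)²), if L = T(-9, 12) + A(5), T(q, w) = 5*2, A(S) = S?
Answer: 25001/100 ≈ 250.01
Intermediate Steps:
T(q, w) = 10
L = 15 (L = 10 + 5 = 15)
P(r) = (-5 + r)² - r
(L + P(-10)) + 1/((-1 - 9)²) = (15 + ((-5 - 10)² - 1*(-10))) + 1/((-1 - 9)²) = (15 + ((-15)² + 10)) + 1/((-10)²) = (15 + (225 + 10)) + 1/100 = (15 + 235) + 1/100 = 250 + 1/100 = 25001/100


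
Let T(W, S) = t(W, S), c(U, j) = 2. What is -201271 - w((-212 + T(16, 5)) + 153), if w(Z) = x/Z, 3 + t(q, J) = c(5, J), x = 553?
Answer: -12075707/60 ≈ -2.0126e+5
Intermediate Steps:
t(q, J) = -1 (t(q, J) = -3 + 2 = -1)
T(W, S) = -1
w(Z) = 553/Z
-201271 - w((-212 + T(16, 5)) + 153) = -201271 - 553/((-212 - 1) + 153) = -201271 - 553/(-213 + 153) = -201271 - 553/(-60) = -201271 - 553*(-1)/60 = -201271 - 1*(-553/60) = -201271 + 553/60 = -12075707/60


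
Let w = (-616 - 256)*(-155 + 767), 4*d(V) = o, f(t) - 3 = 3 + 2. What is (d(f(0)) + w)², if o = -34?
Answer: 1139225349025/4 ≈ 2.8481e+11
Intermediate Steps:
f(t) = 8 (f(t) = 3 + (3 + 2) = 3 + 5 = 8)
d(V) = -17/2 (d(V) = (¼)*(-34) = -17/2)
w = -533664 (w = -872*612 = -533664)
(d(f(0)) + w)² = (-17/2 - 533664)² = (-1067345/2)² = 1139225349025/4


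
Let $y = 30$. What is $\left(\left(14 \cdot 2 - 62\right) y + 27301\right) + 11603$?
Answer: $37884$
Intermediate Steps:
$\left(\left(14 \cdot 2 - 62\right) y + 27301\right) + 11603 = \left(\left(14 \cdot 2 - 62\right) 30 + 27301\right) + 11603 = \left(\left(28 - 62\right) 30 + 27301\right) + 11603 = \left(\left(-34\right) 30 + 27301\right) + 11603 = \left(-1020 + 27301\right) + 11603 = 26281 + 11603 = 37884$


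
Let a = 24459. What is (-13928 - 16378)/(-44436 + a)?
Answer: 10102/6659 ≈ 1.5170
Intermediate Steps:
(-13928 - 16378)/(-44436 + a) = (-13928 - 16378)/(-44436 + 24459) = -30306/(-19977) = -30306*(-1/19977) = 10102/6659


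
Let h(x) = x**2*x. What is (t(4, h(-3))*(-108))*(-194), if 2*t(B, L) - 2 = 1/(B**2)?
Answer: 86427/4 ≈ 21607.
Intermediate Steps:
h(x) = x**3
t(B, L) = 1 + 1/(2*B**2) (t(B, L) = 1 + 1/(2*(B**2)) = 1 + 1/(2*B**2))
(t(4, h(-3))*(-108))*(-194) = ((1 + (1/2)/4**2)*(-108))*(-194) = ((1 + (1/2)*(1/16))*(-108))*(-194) = ((1 + 1/32)*(-108))*(-194) = ((33/32)*(-108))*(-194) = -891/8*(-194) = 86427/4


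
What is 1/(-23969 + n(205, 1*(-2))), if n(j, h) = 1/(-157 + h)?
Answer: -159/3811072 ≈ -4.1721e-5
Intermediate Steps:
1/(-23969 + n(205, 1*(-2))) = 1/(-23969 + 1/(-157 + 1*(-2))) = 1/(-23969 + 1/(-157 - 2)) = 1/(-23969 + 1/(-159)) = 1/(-23969 - 1/159) = 1/(-3811072/159) = -159/3811072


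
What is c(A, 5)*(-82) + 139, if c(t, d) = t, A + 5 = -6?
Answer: 1041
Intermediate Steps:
A = -11 (A = -5 - 6 = -11)
c(A, 5)*(-82) + 139 = -11*(-82) + 139 = 902 + 139 = 1041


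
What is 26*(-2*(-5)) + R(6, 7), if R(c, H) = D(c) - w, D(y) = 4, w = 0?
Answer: 264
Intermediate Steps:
R(c, H) = 4 (R(c, H) = 4 - 1*0 = 4 + 0 = 4)
26*(-2*(-5)) + R(6, 7) = 26*(-2*(-5)) + 4 = 26*10 + 4 = 260 + 4 = 264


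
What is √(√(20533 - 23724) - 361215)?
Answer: √(-361215 + I*√3191) ≈ 0.047 + 601.01*I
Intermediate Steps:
√(√(20533 - 23724) - 361215) = √(√(-3191) - 361215) = √(I*√3191 - 361215) = √(-361215 + I*√3191)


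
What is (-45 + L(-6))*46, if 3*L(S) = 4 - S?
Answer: -5750/3 ≈ -1916.7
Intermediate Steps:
L(S) = 4/3 - S/3 (L(S) = (4 - S)/3 = 4/3 - S/3)
(-45 + L(-6))*46 = (-45 + (4/3 - 1/3*(-6)))*46 = (-45 + (4/3 + 2))*46 = (-45 + 10/3)*46 = -125/3*46 = -5750/3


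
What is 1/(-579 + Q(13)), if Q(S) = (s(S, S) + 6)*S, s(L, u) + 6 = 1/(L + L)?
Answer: -2/1157 ≈ -0.0017286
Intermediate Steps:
s(L, u) = -6 + 1/(2*L) (s(L, u) = -6 + 1/(L + L) = -6 + 1/(2*L))
Q(S) = 1/2 (Q(S) = ((-6 + 1/(2*S)) + 6)*S = (1/(2*S))*S = 1/2)
1/(-579 + Q(13)) = 1/(-579 + 1/2) = 1/(-1157/2) = -2/1157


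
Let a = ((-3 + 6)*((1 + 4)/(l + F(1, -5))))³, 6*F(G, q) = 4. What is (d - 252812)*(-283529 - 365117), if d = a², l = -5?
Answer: 786140446961832818/4826809 ≈ 1.6287e+11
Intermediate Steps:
F(G, q) = ⅔ (F(G, q) = (⅙)*4 = ⅔)
a = -91125/2197 (a = ((-3 + 6)*((1 + 4)/(-5 + ⅔)))³ = (3*(5/(-13/3)))³ = (3*(5*(-3/13)))³ = (3*(-15/13))³ = (-45/13)³ = -91125/2197 ≈ -41.477)
d = 8303765625/4826809 (d = (-91125/2197)² = 8303765625/4826809 ≈ 1720.3)
(d - 252812)*(-283529 - 365117) = (8303765625/4826809 - 252812)*(-283529 - 365117) = -1211971471283/4826809*(-648646) = 786140446961832818/4826809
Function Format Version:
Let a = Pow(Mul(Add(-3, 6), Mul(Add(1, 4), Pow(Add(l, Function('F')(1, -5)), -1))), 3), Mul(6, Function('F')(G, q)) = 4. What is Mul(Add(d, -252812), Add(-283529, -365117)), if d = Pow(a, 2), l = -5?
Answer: Rational(786140446961832818, 4826809) ≈ 1.6287e+11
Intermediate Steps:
Function('F')(G, q) = Rational(2, 3) (Function('F')(G, q) = Mul(Rational(1, 6), 4) = Rational(2, 3))
a = Rational(-91125, 2197) (a = Pow(Mul(Add(-3, 6), Mul(Add(1, 4), Pow(Add(-5, Rational(2, 3)), -1))), 3) = Pow(Mul(3, Mul(5, Pow(Rational(-13, 3), -1))), 3) = Pow(Mul(3, Mul(5, Rational(-3, 13))), 3) = Pow(Mul(3, Rational(-15, 13)), 3) = Pow(Rational(-45, 13), 3) = Rational(-91125, 2197) ≈ -41.477)
d = Rational(8303765625, 4826809) (d = Pow(Rational(-91125, 2197), 2) = Rational(8303765625, 4826809) ≈ 1720.3)
Mul(Add(d, -252812), Add(-283529, -365117)) = Mul(Add(Rational(8303765625, 4826809), -252812), Add(-283529, -365117)) = Mul(Rational(-1211971471283, 4826809), -648646) = Rational(786140446961832818, 4826809)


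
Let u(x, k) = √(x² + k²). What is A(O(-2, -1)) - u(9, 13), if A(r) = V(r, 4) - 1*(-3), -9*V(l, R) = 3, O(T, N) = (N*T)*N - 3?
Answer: 8/3 - 5*√10 ≈ -13.145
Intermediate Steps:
O(T, N) = -3 + T*N² (O(T, N) = T*N² - 3 = -3 + T*N²)
V(l, R) = -⅓ (V(l, R) = -⅑*3 = -⅓)
A(r) = 8/3 (A(r) = -⅓ - 1*(-3) = -⅓ + 3 = 8/3)
u(x, k) = √(k² + x²)
A(O(-2, -1)) - u(9, 13) = 8/3 - √(13² + 9²) = 8/3 - √(169 + 81) = 8/3 - √250 = 8/3 - 5*√10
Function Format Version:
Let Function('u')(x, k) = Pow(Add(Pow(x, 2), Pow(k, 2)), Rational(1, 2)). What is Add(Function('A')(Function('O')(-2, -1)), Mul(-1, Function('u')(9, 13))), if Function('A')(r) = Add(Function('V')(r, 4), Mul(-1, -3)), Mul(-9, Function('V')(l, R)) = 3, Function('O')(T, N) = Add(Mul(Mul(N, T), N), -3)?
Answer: Add(Rational(8, 3), Mul(-5, Pow(10, Rational(1, 2)))) ≈ -13.145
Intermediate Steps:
Function('O')(T, N) = Add(-3, Mul(T, Pow(N, 2))) (Function('O')(T, N) = Add(Mul(T, Pow(N, 2)), -3) = Add(-3, Mul(T, Pow(N, 2))))
Function('V')(l, R) = Rational(-1, 3) (Function('V')(l, R) = Mul(Rational(-1, 9), 3) = Rational(-1, 3))
Function('A')(r) = Rational(8, 3) (Function('A')(r) = Add(Rational(-1, 3), Mul(-1, -3)) = Add(Rational(-1, 3), 3) = Rational(8, 3))
Function('u')(x, k) = Pow(Add(Pow(k, 2), Pow(x, 2)), Rational(1, 2))
Add(Function('A')(Function('O')(-2, -1)), Mul(-1, Function('u')(9, 13))) = Add(Rational(8, 3), Mul(-1, Pow(Add(Pow(13, 2), Pow(9, 2)), Rational(1, 2)))) = Add(Rational(8, 3), Mul(-1, Pow(Add(169, 81), Rational(1, 2)))) = Add(Rational(8, 3), Mul(-1, Pow(250, Rational(1, 2)))) = Add(Rational(8, 3), Mul(-1, Mul(5, Pow(10, Rational(1, 2))))) = Add(Rational(8, 3), Mul(-5, Pow(10, Rational(1, 2))))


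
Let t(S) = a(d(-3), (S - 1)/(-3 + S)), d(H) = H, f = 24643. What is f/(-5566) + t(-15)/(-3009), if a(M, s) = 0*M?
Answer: -24643/5566 ≈ -4.4274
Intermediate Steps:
a(M, s) = 0
t(S) = 0
f/(-5566) + t(-15)/(-3009) = 24643/(-5566) + 0/(-3009) = 24643*(-1/5566) + 0*(-1/3009) = -24643/5566 + 0 = -24643/5566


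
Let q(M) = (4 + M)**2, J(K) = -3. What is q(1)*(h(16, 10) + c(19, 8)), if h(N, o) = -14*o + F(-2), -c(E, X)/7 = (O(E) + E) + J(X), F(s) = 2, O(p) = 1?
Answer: -6425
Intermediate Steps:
c(E, X) = 14 - 7*E (c(E, X) = -7*((1 + E) - 3) = -7*(-2 + E) = 14 - 7*E)
h(N, o) = 2 - 14*o (h(N, o) = -14*o + 2 = 2 - 14*o)
q(1)*(h(16, 10) + c(19, 8)) = (4 + 1)**2*((2 - 14*10) + (14 - 7*19)) = 5**2*((2 - 140) + (14 - 133)) = 25*(-138 - 119) = 25*(-257) = -6425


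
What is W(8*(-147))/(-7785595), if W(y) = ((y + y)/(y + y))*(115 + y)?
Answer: 1061/7785595 ≈ 0.00013628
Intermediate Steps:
W(y) = 115 + y (W(y) = ((2*y)/((2*y)))*(115 + y) = ((2*y)*(1/(2*y)))*(115 + y) = 1*(115 + y) = 115 + y)
W(8*(-147))/(-7785595) = (115 + 8*(-147))/(-7785595) = (115 - 1176)*(-1/7785595) = -1061*(-1/7785595) = 1061/7785595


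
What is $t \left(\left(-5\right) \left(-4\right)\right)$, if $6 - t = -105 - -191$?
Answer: $-1600$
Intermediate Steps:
$t = -80$ ($t = 6 - \left(-105 - -191\right) = 6 - \left(-105 + 191\right) = 6 - 86 = -80$)
$t \left(\left(-5\right) \left(-4\right)\right) = - 80 \left(\left(-5\right) \left(-4\right)\right) = \left(-80\right) 20 = -1600$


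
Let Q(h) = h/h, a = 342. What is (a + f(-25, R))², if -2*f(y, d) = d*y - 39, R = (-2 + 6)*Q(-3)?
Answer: 677329/4 ≈ 1.6933e+5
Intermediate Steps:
Q(h) = 1
R = 4 (R = (-2 + 6)*1 = 4*1 = 4)
f(y, d) = 39/2 - d*y/2 (f(y, d) = -(d*y - 39)/2 = -(-39 + d*y)/2 = 39/2 - d*y/2)
(a + f(-25, R))² = (342 + (39/2 - ½*4*(-25)))² = (342 + (39/2 + 50))² = (342 + 139/2)² = (823/2)² = 677329/4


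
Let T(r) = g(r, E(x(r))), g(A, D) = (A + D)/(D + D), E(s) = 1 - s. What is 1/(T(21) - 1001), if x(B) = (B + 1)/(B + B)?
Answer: -20/19569 ≈ -0.0010220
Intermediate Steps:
x(B) = (1 + B)/(2*B) (x(B) = (1 + B)/((2*B)) = (1 + B)*(1/(2*B)) = (1 + B)/(2*B))
g(A, D) = (A + D)/(2*D) (g(A, D) = (A + D)/((2*D)) = (A + D)*(1/(2*D)) = (A + D)/(2*D))
T(r) = (1 + r - (1 + r)/(2*r))/(2*(1 - (1 + r)/(2*r))) (T(r) = (r + (1 - (1 + r)/(2*r)))/(2*(1 - (1 + r)/(2*r))) = (1 + r - (1 + r)/(2*r))/(2*(1 - (1 + r)/(2*r))))
1/(T(21) - 1001) = 1/((-1 + 21 + 2*21²)/(2*(-1 + 21)) - 1001) = 1/((½)*(-1 + 21 + 2*441)/20 - 1001) = 1/((½)*(1/20)*(-1 + 21 + 882) - 1001) = 1/((½)*(1/20)*902 - 1001) = 1/(451/20 - 1001) = 1/(-19569/20) = -20/19569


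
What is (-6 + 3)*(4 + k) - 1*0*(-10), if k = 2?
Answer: -18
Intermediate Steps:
(-6 + 3)*(4 + k) - 1*0*(-10) = (-6 + 3)*(4 + 2) - 1*0*(-10) = -3*6 + 0*(-10) = -18 + 0 = -18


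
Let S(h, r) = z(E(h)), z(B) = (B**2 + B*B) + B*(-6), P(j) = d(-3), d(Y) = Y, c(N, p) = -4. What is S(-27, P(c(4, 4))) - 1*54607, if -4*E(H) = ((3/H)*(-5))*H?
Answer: -436811/8 ≈ -54601.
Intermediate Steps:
E(H) = 15/4 (E(H) = -(3/H)*(-5)*H/4 = -(-15/H)*H/4 = -1/4*(-15) = 15/4)
P(j) = -3
z(B) = -6*B + 2*B**2 (z(B) = (B**2 + B**2) - 6*B = 2*B**2 - 6*B = -6*B + 2*B**2)
S(h, r) = 45/8 (S(h, r) = 2*(15/4)*(-3 + 15/4) = 2*(15/4)*(3/4) = 45/8)
S(-27, P(c(4, 4))) - 1*54607 = 45/8 - 1*54607 = 45/8 - 54607 = -436811/8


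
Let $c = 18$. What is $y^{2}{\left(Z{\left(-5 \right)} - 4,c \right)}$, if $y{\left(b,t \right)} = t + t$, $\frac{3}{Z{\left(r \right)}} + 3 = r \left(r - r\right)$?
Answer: $1296$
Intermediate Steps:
$Z{\left(r \right)} = -1$ ($Z{\left(r \right)} = \frac{3}{-3 + r \left(r - r\right)} = \frac{3}{-3 + r 0} = \frac{3}{-3 + 0} = \frac{3}{-3} = 3 \left(- \frac{1}{3}\right) = -1$)
$y{\left(b,t \right)} = 2 t$
$y^{2}{\left(Z{\left(-5 \right)} - 4,c \right)} = \left(2 \cdot 18\right)^{2} = 36^{2} = 1296$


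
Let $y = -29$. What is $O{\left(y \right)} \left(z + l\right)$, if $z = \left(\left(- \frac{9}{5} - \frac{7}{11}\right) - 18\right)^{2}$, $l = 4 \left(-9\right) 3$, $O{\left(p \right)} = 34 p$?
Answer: $- \frac{923562536}{3025} \approx -3.0531 \cdot 10^{5}$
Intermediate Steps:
$l = -108$ ($l = \left(-36\right) 3 = -108$)
$z = \frac{1263376}{3025}$ ($z = \left(\left(\left(-9\right) \frac{1}{5} - \frac{7}{11}\right) - 18\right)^{2} = \left(\left(- \frac{9}{5} - \frac{7}{11}\right) - 18\right)^{2} = \left(- \frac{134}{55} - 18\right)^{2} = \left(- \frac{1124}{55}\right)^{2} = \frac{1263376}{3025} \approx 417.65$)
$O{\left(y \right)} \left(z + l\right) = 34 \left(-29\right) \left(\frac{1263376}{3025} - 108\right) = \left(-986\right) \frac{936676}{3025} = - \frac{923562536}{3025}$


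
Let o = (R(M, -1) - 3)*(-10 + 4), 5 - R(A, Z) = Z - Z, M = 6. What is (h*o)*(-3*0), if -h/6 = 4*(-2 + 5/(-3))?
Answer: 0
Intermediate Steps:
R(A, Z) = 5 (R(A, Z) = 5 - (Z - Z) = 5 - 1*0 = 5 + 0 = 5)
h = 88 (h = -24*(-2 + 5/(-3)) = -24*(-2 + 5*(-⅓)) = -24*(-2 - 5/3) = -24*(-11)/3 = -6*(-44/3) = 88)
o = -12 (o = (5 - 3)*(-10 + 4) = 2*(-6) = -12)
(h*o)*(-3*0) = (88*(-12))*(-3*0) = -1056*0 = 0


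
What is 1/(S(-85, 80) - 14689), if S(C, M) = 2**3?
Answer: -1/14681 ≈ -6.8115e-5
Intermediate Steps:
S(C, M) = 8
1/(S(-85, 80) - 14689) = 1/(8 - 14689) = 1/(-14681) = -1/14681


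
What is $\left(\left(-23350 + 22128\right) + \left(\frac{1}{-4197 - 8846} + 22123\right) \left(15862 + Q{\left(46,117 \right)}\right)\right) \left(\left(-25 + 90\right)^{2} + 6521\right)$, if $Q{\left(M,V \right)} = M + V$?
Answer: $\frac{49689530076823884}{13043} \approx 3.8097 \cdot 10^{12}$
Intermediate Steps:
$\left(\left(-23350 + 22128\right) + \left(\frac{1}{-4197 - 8846} + 22123\right) \left(15862 + Q{\left(46,117 \right)}\right)\right) \left(\left(-25 + 90\right)^{2} + 6521\right) = \left(\left(-23350 + 22128\right) + \left(\frac{1}{-4197 - 8846} + 22123\right) \left(15862 + \left(46 + 117\right)\right)\right) \left(\left(-25 + 90\right)^{2} + 6521\right) = \left(-1222 + \left(\frac{1}{-13043} + 22123\right) \left(15862 + 163\right)\right) \left(65^{2} + 6521\right) = \left(-1222 + \left(- \frac{1}{13043} + 22123\right) 16025\right) \left(4225 + 6521\right) = \left(-1222 + \frac{288550288}{13043} \cdot 16025\right) 10746 = \left(-1222 + \frac{4624018365200}{13043}\right) 10746 = \frac{4624002426654}{13043} \cdot 10746 = \frac{49689530076823884}{13043}$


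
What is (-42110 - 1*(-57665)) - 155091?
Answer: -139536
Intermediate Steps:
(-42110 - 1*(-57665)) - 155091 = (-42110 + 57665) - 155091 = 15555 - 155091 = -139536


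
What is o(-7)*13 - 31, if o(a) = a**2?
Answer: 606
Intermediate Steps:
o(-7)*13 - 31 = (-7)**2*13 - 31 = 49*13 - 31 = 637 - 31 = 606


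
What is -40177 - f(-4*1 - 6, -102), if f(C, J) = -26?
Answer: -40151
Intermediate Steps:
-40177 - f(-4*1 - 6, -102) = -40177 - 1*(-26) = -40177 + 26 = -40151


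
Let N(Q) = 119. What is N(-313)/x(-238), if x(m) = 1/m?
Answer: -28322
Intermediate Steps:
N(-313)/x(-238) = 119/(1/(-238)) = 119/(-1/238) = 119*(-238) = -28322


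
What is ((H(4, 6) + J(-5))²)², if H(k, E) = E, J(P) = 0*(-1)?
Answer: 1296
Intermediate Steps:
J(P) = 0
((H(4, 6) + J(-5))²)² = ((6 + 0)²)² = (6²)² = 36² = 1296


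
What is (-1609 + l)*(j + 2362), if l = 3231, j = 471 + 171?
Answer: 4872488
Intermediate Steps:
j = 642
(-1609 + l)*(j + 2362) = (-1609 + 3231)*(642 + 2362) = 1622*3004 = 4872488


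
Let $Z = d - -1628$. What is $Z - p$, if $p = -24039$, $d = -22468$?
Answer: $3199$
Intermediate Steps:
$Z = -20840$ ($Z = -22468 - -1628 = -22468 + 1628 = -20840$)
$Z - p = -20840 - -24039 = -20840 + 24039 = 3199$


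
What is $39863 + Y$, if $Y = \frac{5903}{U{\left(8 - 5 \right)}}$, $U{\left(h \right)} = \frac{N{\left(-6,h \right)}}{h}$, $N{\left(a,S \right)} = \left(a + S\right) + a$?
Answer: $\frac{113686}{3} \approx 37895.0$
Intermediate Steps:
$N{\left(a,S \right)} = S + 2 a$ ($N{\left(a,S \right)} = \left(S + a\right) + a = S + 2 a$)
$U{\left(h \right)} = \frac{-12 + h}{h}$ ($U{\left(h \right)} = \frac{h + 2 \left(-6\right)}{h} = \frac{h - 12}{h} = \frac{-12 + h}{h}$)
$Y = - \frac{5903}{3}$ ($Y = \frac{5903}{\frac{1}{8 - 5} \left(-12 + \left(8 - 5\right)\right)} = \frac{5903}{\frac{1}{3} \left(-12 + 3\right)} = \frac{5903}{\frac{1}{3} \left(-9\right)} = \frac{5903}{-3} = 5903 \left(- \frac{1}{3}\right) = - \frac{5903}{3} \approx -1967.7$)
$39863 + Y = 39863 - \frac{5903}{3} = \frac{113686}{3}$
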